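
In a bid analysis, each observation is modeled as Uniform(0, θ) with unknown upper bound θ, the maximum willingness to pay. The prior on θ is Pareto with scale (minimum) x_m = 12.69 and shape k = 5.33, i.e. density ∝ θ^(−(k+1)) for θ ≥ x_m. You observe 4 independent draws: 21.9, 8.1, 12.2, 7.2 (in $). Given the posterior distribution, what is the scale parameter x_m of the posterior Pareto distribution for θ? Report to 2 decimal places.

21.90

A Pareto(scale x_m, shape k) prior on the upper bound θ of Uniform(0, θ) is conjugate: posterior is Pareto(max(x_m, max xᵢ), k + n).
Sample maximum = 21.9; prior scale x_m = 12.69 → posterior scale = max = 21.90.
Posterior shape = 5.33 + 4 = 9.33.
Posterior scale x_m = 21.90.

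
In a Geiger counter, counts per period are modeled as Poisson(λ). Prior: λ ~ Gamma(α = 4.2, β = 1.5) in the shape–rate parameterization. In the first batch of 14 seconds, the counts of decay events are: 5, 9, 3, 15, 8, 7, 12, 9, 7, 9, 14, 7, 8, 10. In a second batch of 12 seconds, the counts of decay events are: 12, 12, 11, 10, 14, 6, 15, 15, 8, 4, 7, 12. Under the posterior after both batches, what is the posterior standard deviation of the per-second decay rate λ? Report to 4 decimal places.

0.5786

With a Gamma(shape α, rate β) prior, the Poisson likelihood is conjugate: the posterior is Gamma(α + ΣXᵢ, β + n).
Batch 1: sum of counts S = 123 over n = 14 seconds.
After batch 1: Gamma(α+S, β+n) = Gamma(4.2+123, 1.5+14) = Gamma(127.2, 15.5).
Batch 2: sum of counts S = 126 over n = 12 seconds.
After batch 2: Gamma(α+S, β+n) = Gamma(127.2+126, 15.5+12) = Gamma(253.2, 27.5).
SD = √α/β = √253.2/27.5 = 0.5786.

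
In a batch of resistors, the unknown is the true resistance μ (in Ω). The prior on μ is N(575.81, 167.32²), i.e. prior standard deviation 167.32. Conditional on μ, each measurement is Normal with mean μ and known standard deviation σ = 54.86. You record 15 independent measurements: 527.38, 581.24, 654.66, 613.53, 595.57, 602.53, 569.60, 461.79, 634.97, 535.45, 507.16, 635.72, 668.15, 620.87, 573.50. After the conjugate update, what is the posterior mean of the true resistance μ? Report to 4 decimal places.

For Normal data with known variance σ², a Normal(μ₀, σ₀²) prior on μ is conjugate. Posterior precision = 1/σ₀² + n/σ²; posterior mean is the precision-weighted average of μ₀ and x̄.
Σxᵢ = 527.38 + 581.24 + 654.66 + 613.53 + 595.57 + 602.53 + 569.60 + 461.79 + 634.97 + 535.45 + 507.16 + 635.72 + 668.15 + 620.87 + 573.50 = 8782.12, so n·x̄ = 8782.12.
σ₀² = 167.32² = 27995.9824, σ² = 54.86² = 3009.6196; σ² + n·σ₀² = 3009.6196 + 15·27995.9824 = 422949.3556.
Posterior mean = (μ₀/σ₀² + n·x̄/σ²)/(1/σ₀² + n/σ²) = (σ²·μ₀ + σ₀²·n·x̄)/(σ² + n·σ₀²) = (3009.6196·575.81 + 27995.9824·8782.12)/422949.3556 = 247597046.016564/422949.3556 = 585.4059.

585.4059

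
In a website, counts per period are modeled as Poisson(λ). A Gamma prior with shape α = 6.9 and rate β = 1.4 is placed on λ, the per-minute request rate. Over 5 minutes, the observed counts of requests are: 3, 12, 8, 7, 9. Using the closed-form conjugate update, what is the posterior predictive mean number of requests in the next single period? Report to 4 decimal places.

7.1719

With a Gamma(shape α, rate β) prior, the Poisson likelihood is conjugate: the posterior is Gamma(α + ΣXᵢ, β + n).
Sum of counts S = 39 over n = 5 minutes.
Posterior: Gamma(α+S, β+n) = Gamma(6.9+39, 1.4+5) = Gamma(45.9, 6.4).
The predictive distribution for one future period is NegBinom with mean α/β = 7.1719.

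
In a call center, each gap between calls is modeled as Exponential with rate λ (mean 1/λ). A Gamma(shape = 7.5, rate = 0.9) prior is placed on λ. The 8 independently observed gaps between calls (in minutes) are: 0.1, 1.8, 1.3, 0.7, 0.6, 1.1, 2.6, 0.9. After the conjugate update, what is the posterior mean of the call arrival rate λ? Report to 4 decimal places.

1.5500

With a Gamma(shape α, rate β) prior on the exponential rate λ, the posterior after n observations with total T = Σxᵢ is Gamma(α+n, β+T).
Sum of observations T = 9.1 minutes; n = 8.
Posterior: Gamma(7.5+8, 0.9+9.1) = Gamma(15.5, 10.0).
Posterior mean of λ = α/β = 15.5/10.0 = 1.5500.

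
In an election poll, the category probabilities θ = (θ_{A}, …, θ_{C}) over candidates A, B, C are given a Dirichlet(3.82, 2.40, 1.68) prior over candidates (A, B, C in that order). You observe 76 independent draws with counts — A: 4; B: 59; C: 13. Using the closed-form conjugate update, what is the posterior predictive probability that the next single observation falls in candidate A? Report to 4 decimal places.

The Dirichlet prior is conjugate to the Multinomial likelihood: each posterior αⱼ = prior αⱼ + observed count nⱼ.
Posterior concentration: (7.82, 61.40, 14.68), total = 83.90.
P(next = A | data) = α_{A}/Σα = 0.0932.

0.0932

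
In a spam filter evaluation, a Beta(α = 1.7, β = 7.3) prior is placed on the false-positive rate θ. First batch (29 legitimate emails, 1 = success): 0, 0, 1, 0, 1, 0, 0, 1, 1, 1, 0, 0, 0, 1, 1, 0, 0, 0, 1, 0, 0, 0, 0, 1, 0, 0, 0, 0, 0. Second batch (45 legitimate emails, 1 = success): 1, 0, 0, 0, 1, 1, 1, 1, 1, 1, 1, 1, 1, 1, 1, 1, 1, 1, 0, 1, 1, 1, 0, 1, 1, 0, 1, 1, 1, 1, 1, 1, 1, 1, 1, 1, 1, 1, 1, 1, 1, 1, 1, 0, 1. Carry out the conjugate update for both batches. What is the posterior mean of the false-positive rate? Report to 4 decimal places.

0.5867

The Beta prior is conjugate to a Binomial/Bernoulli likelihood; the update adds successes to α and failures to β.
After batch 1: Beta(1.7+9, 7.3+20) = Beta(10.7, 27.3).
After batch 2: Beta(10.7+38, 27.3+7) = Beta(48.7, 34.3).
Posterior mean = α/(α+β) = 48.7/83.0 = 0.5867.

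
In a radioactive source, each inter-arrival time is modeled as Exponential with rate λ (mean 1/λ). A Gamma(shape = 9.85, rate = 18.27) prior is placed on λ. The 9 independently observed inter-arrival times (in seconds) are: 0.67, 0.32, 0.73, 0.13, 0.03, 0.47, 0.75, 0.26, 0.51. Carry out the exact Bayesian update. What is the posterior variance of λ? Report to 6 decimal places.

With a Gamma(shape α, rate β) prior on the exponential rate λ, the posterior after n observations with total T = Σxᵢ is Gamma(α+n, β+T).
Sum of observations T = 3.87 seconds; n = 9.
Posterior: Gamma(9.85+9, 18.27+3.87) = Gamma(18.85, 22.14).
Var = α/β² = 0.038455.

0.038455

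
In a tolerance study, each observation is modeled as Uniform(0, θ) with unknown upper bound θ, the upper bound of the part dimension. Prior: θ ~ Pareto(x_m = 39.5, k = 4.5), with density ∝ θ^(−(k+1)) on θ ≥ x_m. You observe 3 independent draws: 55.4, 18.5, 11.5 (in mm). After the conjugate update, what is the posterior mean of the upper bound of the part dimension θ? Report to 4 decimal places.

A Pareto(scale x_m, shape k) prior on the upper bound θ of Uniform(0, θ) is conjugate: posterior is Pareto(max(x_m, max xᵢ), k + n).
Sample maximum = 55.4; prior scale x_m = 39.5 → posterior scale = max = 55.4.
Posterior shape = 4.5 + 3 = 7.5.
E[θ|data] = k·x_m/(k−1) = 7.5·55.4/6.5 = 63.9231.

63.9231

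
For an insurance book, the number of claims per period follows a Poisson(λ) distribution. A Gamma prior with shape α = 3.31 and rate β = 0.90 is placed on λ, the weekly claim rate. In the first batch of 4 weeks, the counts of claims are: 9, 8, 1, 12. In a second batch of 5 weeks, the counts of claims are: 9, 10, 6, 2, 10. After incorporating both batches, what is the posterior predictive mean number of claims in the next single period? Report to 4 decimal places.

7.1020

With a Gamma(shape α, rate β) prior, the Poisson likelihood is conjugate: the posterior is Gamma(α + ΣXᵢ, β + n).
Batch 1: sum of counts S = 30 over n = 4 weeks.
After batch 1: Gamma(α+S, β+n) = Gamma(3.31+30, 0.90+4) = Gamma(33.31, 4.90).
Batch 2: sum of counts S = 37 over n = 5 weeks.
After batch 2: Gamma(α+S, β+n) = Gamma(33.31+37, 4.90+5) = Gamma(70.31, 9.90).
The predictive distribution for one future period is NegBinom with mean α/β = 7.1020.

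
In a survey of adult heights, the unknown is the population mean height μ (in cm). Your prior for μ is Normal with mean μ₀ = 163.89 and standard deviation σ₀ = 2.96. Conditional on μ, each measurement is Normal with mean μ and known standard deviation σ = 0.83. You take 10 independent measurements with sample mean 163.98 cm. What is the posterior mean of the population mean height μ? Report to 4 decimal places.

For Normal data with known variance σ², a Normal(μ₀, σ₀²) prior on μ is conjugate. Posterior precision = 1/σ₀² + n/σ²; posterior mean is the precision-weighted average of μ₀ and x̄.
n·x̄ = 10·163.98 = 1639.8.
σ₀² = 2.96² = 8.7616, σ² = 0.83² = 0.6889; σ² + n·σ₀² = 0.6889 + 10·8.7616 = 88.3049.
Posterior mean = (μ₀/σ₀² + n·x̄/σ²)/(1/σ₀² + n/σ²) = (σ²·μ₀ + σ₀²·n·x̄)/(σ² + n·σ₀²) = (0.6889·163.89 + 8.7616·1639.8)/88.3049 = 14480.175501/88.3049 = 163.9793.

163.9793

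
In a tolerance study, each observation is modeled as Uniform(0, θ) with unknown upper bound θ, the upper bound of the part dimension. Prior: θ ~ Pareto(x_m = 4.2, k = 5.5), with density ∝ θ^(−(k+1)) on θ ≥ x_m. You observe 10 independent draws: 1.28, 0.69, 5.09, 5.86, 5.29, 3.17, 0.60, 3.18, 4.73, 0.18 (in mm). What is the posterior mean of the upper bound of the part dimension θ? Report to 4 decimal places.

A Pareto(scale x_m, shape k) prior on the upper bound θ of Uniform(0, θ) is conjugate: posterior is Pareto(max(x_m, max xᵢ), k + n).
Sample maximum = 5.86; prior scale x_m = 4.2 → posterior scale = max = 5.86.
Posterior shape = 5.5 + 10 = 15.5.
E[θ|data] = k·x_m/(k−1) = 15.5·5.86/14.5 = 6.2641.

6.2641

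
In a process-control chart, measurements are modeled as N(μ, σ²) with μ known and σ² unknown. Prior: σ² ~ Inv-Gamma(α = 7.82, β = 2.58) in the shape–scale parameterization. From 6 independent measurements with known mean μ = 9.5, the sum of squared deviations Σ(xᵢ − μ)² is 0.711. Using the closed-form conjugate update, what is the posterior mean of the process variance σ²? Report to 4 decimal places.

0.2989

With known mean μ and an Inverse-Gamma(α, β) prior on σ², the Normal likelihood is conjugate: posterior is Inv-Gamma(α + n/2, β + Σ(xᵢ−μ)²/2).
Posterior: Inv-Gamma(7.82 + 6/2, 2.58 + 0.711/2) = Inv-Gamma(10.82, 2.9355).
E[σ²|data] = β/(α−1) = 2.9355/9.82 = 0.2989.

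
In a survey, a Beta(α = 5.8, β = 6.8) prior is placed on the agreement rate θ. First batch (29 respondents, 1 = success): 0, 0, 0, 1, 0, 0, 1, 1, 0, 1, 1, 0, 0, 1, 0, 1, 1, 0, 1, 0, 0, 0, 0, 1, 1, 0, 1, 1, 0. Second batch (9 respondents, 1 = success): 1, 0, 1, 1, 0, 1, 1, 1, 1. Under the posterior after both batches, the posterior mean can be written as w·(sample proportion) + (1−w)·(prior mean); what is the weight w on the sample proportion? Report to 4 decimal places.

0.7510

The Beta prior is conjugate to a Binomial/Bernoulli likelihood; the update adds successes to α and failures to β.
Total number of respondents: n = 29 + 9 = 38.
Posterior mean = (α₀+k)/(α₀+β₀+n) = [n/(α₀+β₀+n)]·(k/n) + [(α₀+β₀)/(α₀+β₀+n)]·α₀/(α₀+β₀), so only n and the prior enter the weight.
The weight on the data is w = n/(α₀+β₀+n) = 38/(5.8+6.8+38) = 38/50.6 = 0.7510.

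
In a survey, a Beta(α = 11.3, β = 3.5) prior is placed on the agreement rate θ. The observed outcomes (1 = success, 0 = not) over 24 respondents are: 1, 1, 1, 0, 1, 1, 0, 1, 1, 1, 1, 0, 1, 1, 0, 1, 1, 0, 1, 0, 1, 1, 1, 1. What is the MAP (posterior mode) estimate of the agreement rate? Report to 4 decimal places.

0.7690

The Beta prior is conjugate to a Binomial/Bernoulli likelihood; the update adds successes to α and failures to β.
Posterior: Beta(α+k, β+n−k) = Beta(11.3+18, 3.5+6) = Beta(29.3, 9.5).
Mode of Beta(a,b) for a,b>1 is (a−1)/(a+b−2) = 28.3/36.8 = 0.7690.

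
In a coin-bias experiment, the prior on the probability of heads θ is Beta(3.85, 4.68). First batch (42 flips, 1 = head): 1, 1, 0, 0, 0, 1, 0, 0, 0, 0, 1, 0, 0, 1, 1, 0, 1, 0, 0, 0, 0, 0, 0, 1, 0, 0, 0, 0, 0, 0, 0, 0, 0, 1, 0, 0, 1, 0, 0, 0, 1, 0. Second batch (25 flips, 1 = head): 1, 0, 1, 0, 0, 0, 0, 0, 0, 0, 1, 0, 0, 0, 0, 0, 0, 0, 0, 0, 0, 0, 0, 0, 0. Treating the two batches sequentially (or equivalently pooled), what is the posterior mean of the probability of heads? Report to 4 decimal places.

The Beta prior is conjugate to a Binomial/Bernoulli likelihood; the update adds successes to α and failures to β.
After batch 1: Beta(3.85+11, 4.68+31) = Beta(14.85, 35.68).
After batch 2: Beta(14.85+3, 35.68+22) = Beta(17.85, 57.68).
Posterior mean = α/(α+β) = 17.85/75.53 = 0.2363.

0.2363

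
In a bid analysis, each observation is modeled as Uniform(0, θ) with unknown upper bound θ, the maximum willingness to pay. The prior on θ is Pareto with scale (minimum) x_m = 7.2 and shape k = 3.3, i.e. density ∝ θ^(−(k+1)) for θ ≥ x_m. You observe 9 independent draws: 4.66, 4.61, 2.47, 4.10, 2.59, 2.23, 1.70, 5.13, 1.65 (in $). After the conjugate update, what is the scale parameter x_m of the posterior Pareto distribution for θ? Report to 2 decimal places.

A Pareto(scale x_m, shape k) prior on the upper bound θ of Uniform(0, θ) is conjugate: posterior is Pareto(max(x_m, max xᵢ), k + n).
Sample maximum = 5.13; prior scale x_m = 7.2 → posterior scale = max = 7.20.
Posterior shape = 3.3 + 9 = 12.3.
Posterior scale x_m = 7.20.

7.20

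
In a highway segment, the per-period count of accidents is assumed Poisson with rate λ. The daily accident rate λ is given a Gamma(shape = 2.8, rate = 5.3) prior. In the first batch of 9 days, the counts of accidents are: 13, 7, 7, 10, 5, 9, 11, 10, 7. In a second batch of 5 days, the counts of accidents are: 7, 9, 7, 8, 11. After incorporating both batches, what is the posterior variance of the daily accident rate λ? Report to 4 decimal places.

With a Gamma(shape α, rate β) prior, the Poisson likelihood is conjugate: the posterior is Gamma(α + ΣXᵢ, β + n).
Batch 1: sum of counts S = 79 over n = 9 days.
After batch 1: Gamma(α+S, β+n) = Gamma(2.8+79, 5.3+9) = Gamma(81.8, 14.3).
Batch 2: sum of counts S = 42 over n = 5 days.
After batch 2: Gamma(α+S, β+n) = Gamma(81.8+42, 14.3+5) = Gamma(123.8, 19.3).
Var = α/β² = 123.8/19.3² = 0.3324.

0.3324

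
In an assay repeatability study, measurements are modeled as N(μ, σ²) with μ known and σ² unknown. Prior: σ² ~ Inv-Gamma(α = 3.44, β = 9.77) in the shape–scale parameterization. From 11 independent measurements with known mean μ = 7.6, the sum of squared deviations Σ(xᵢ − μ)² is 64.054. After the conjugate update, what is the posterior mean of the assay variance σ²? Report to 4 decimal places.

5.2641

With known mean μ and an Inverse-Gamma(α, β) prior on σ², the Normal likelihood is conjugate: posterior is Inv-Gamma(α + n/2, β + Σ(xᵢ−μ)²/2).
Posterior: Inv-Gamma(3.44 + 11/2, 9.77 + 64.054/2) = Inv-Gamma(8.94, 41.7970).
E[σ²|data] = β/(α−1) = 41.7970/7.94 = 5.2641.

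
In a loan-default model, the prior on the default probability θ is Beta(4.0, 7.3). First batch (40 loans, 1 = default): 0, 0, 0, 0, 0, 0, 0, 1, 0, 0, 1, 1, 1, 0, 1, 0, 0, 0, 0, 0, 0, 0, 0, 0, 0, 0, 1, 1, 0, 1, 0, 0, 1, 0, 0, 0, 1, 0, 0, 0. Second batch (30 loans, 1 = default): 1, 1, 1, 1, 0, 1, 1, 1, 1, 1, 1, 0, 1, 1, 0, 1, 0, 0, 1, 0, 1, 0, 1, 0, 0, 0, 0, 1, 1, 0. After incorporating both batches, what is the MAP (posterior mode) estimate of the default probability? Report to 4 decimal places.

0.3909

The Beta prior is conjugate to a Binomial/Bernoulli likelihood; the update adds successes to α and failures to β.
After batch 1: Beta(4.0+10, 7.3+30) = Beta(14.0, 37.3).
After batch 2: Beta(14.0+18, 37.3+12) = Beta(32.0, 49.3).
Mode of Beta(a,b) for a,b>1 is (a−1)/(a+b−2) = 31.0/79.3 = 0.3909.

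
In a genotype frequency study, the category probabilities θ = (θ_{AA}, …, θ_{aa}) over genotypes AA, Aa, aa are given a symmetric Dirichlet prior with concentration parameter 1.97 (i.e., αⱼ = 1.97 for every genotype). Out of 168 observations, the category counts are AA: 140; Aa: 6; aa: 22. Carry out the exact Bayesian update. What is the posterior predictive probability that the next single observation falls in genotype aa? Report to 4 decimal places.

0.1378

The Dirichlet prior is conjugate to the Multinomial likelihood: each posterior αⱼ = prior αⱼ + observed count nⱼ.
Posterior concentration: (141.97, 7.97, 23.97), total = 173.91.
P(next = aa | data) = α_{aa}/Σα = 0.1378.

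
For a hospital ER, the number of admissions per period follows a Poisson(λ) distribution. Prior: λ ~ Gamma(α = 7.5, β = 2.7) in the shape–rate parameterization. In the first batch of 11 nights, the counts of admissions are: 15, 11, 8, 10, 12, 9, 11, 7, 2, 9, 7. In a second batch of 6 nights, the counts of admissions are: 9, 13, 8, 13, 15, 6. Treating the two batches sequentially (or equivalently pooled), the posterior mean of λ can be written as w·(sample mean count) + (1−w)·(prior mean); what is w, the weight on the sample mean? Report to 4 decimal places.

0.8629

With a Gamma(shape α, rate β) prior, the Poisson likelihood is conjugate: the posterior is Gamma(α + ΣXᵢ, β + n).
Total number of nights: n = 11 + 6 = 17.
Posterior mean = (α₀+S)/(β₀+n) = [n/(β₀+n)]·(S/n) + [β₀/(β₀+n)]·(α₀/β₀), so only n and β₀ enter the weight.
Weight on data w = n/(β₀+n) = 17/(2.7+17) = 17/19.7 = 0.8629.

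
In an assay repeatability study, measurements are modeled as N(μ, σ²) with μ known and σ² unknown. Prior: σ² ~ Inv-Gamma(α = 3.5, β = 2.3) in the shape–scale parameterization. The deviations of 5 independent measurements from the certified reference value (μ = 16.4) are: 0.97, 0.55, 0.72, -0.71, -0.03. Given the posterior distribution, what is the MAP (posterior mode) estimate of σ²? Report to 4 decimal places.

0.4905

With known mean μ and an Inverse-Gamma(α, β) prior on σ², the Normal likelihood is conjugate: posterior is Inv-Gamma(α + n/2, β + Σ(xᵢ−μ)²/2).
Σ(xᵢ−μ)² = (0.97)² + (0.55)² + (0.72)² + (-0.71)² + (-0.03)² = 2.2668.
Posterior: Inv-Gamma(3.5 + 5/2, 2.3 + 2.2668/2) = Inv-Gamma(6.00, 3.43340).
Mode = β/(α+1) = 3.43340/7.00 = 0.4905.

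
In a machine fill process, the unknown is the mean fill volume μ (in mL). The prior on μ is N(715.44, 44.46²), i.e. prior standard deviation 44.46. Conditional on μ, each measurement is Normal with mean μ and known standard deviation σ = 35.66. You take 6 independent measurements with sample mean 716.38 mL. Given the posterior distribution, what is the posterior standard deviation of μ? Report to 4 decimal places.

For Normal data with known variance σ², a Normal(μ₀, σ₀²) prior on μ is conjugate. Posterior precision = 1/σ₀² + n/σ²; posterior mean is the precision-weighted average of μ₀ and x̄.
σ₀² = 44.46² = 1976.6916, σ² = 35.66² = 1271.6356; σ² + n·σ₀² = 1271.6356 + 6·1976.6916 = 13131.7852.
Posterior precision = 1/σ₀² + n/σ² = 1/1976.6916 + 6/1271.6356 = (σ² + n·σ₀²)/(σ₀²σ²) = 13131.7852/(1976.6916·1271.6356); posterior variance σₙ² = σ₀²σ²/(σ² + n·σ₀²) = 1976.6916·1271.6356/13131.7852 = 191.415818.
Posterior SD = √σₙ² = √(1976.6916·1271.6356/13131.7852) = 13.8353.

13.8353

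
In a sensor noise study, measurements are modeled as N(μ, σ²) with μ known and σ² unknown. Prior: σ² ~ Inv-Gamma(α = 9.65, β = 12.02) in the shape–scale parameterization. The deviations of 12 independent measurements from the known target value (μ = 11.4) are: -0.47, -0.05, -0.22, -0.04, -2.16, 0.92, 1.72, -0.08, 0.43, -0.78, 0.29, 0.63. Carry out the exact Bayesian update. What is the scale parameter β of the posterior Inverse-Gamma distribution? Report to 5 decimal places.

With known mean μ and an Inverse-Gamma(α, β) prior on σ², the Normal likelihood is conjugate: posterior is Inv-Gamma(α + n/2, β + Σ(xᵢ−μ)²/2).
Σ(xᵢ−μ)² = (-0.47)² + (-0.05)² + (-0.22)² + (-0.04)² + (-2.16)² + (0.92)² + (1.72)² + (-0.08)² + (0.43)² + (-0.78)² + (0.29)² + (0.63)² = 10.0245.
Posterior: Inv-Gamma(9.65 + 12/2, 12.02 + 10.0245/2) = Inv-Gamma(15.65, 17.03225).
Posterior β = 17.03225.

17.03225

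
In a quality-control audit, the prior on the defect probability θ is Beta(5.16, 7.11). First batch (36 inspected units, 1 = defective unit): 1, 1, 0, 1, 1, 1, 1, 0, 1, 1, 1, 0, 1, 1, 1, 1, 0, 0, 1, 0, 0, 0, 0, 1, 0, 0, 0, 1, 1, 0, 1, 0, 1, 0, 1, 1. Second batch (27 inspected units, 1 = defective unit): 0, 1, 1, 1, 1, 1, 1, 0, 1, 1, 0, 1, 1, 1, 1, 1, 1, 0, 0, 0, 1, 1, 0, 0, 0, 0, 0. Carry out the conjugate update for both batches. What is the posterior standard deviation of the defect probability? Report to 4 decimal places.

0.0568

The Beta prior is conjugate to a Binomial/Bernoulli likelihood; the update adds successes to α and failures to β.
After batch 1: Beta(5.16+21, 7.11+15) = Beta(26.16, 22.11).
After batch 2: Beta(26.16+16, 22.11+11) = Beta(42.16, 33.11).
Var = αβ/((α+β)²(α+β+1)) = 42.16·33.11/(75.27²·76.27) = 0.00323044; SD = √0.00323044 = 0.0568.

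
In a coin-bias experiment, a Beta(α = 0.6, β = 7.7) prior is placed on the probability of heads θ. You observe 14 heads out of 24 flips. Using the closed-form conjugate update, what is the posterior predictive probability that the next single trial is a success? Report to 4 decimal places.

0.4520

The Beta prior is conjugate to a Binomial/Bernoulli likelihood; the update adds successes to α and failures to β.
Posterior: Beta(α+k, β+n−k) = Beta(0.6+14, 7.7+10) = Beta(14.6, 17.7).
For a single future Bernoulli trial, P(success | data) = α/(α+β) = 0.4520.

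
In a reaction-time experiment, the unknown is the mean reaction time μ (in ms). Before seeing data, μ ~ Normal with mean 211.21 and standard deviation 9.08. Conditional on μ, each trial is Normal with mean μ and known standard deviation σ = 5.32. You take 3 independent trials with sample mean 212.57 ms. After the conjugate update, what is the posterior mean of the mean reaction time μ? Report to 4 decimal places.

For Normal data with known variance σ², a Normal(μ₀, σ₀²) prior on μ is conjugate. Posterior precision = 1/σ₀² + n/σ²; posterior mean is the precision-weighted average of μ₀ and x̄.
n·x̄ = 3·212.57 = 637.71.
σ₀² = 9.08² = 82.4464, σ² = 5.32² = 28.3024; σ² + n·σ₀² = 28.3024 + 3·82.4464 = 275.6416.
Posterior mean = (μ₀/σ₀² + n·x̄/σ²)/(1/σ₀² + n/σ²) = (σ²·μ₀ + σ₀²·n·x̄)/(σ² + n·σ₀²) = (28.3024·211.21 + 82.4464·637.71)/275.6416 = 58554.643648/275.6416 = 212.4304.

212.4304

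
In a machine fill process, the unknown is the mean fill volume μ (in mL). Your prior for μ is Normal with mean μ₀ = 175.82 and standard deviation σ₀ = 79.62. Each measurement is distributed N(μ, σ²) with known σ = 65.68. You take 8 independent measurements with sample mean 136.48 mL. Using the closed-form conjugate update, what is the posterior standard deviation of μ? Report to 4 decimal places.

For Normal data with known variance σ², a Normal(μ₀, σ₀²) prior on μ is conjugate. Posterior precision = 1/σ₀² + n/σ²; posterior mean is the precision-weighted average of μ₀ and x̄.
σ₀² = 79.62² = 6339.3444, σ² = 65.68² = 4313.8624; σ² + n·σ₀² = 4313.8624 + 8·6339.3444 = 55028.6176.
Posterior precision = 1/σ₀² + n/σ² = 1/6339.3444 + 8/4313.8624 = (σ² + n·σ₀²)/(σ₀²σ²) = 55028.6176/(6339.3444·4313.8624); posterior variance σₙ² = σ₀²σ²/(σ² + n·σ₀²) = 6339.3444·4313.8624/55028.6176 = 496.960684.
Posterior SD = √σₙ² = √(6339.3444·4313.8624/55028.6176) = 22.2926.

22.2926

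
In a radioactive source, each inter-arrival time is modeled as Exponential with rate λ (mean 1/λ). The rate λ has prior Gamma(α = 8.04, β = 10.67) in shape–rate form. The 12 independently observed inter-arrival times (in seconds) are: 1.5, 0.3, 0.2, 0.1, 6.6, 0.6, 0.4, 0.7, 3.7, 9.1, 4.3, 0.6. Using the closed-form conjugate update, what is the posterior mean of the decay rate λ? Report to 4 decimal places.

0.5169

With a Gamma(shape α, rate β) prior on the exponential rate λ, the posterior after n observations with total T = Σxᵢ is Gamma(α+n, β+T).
Sum of observations T = 28.1 seconds; n = 12.
Posterior: Gamma(8.04+12, 10.67+28.1) = Gamma(20.04, 38.77).
Posterior mean of λ = α/β = 20.04/38.77 = 0.5169.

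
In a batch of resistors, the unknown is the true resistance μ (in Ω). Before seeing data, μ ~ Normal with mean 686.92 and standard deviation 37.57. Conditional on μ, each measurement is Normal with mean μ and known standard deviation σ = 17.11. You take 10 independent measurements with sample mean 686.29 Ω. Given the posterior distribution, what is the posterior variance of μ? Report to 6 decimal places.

For Normal data with known variance σ², a Normal(μ₀, σ₀²) prior on μ is conjugate. Posterior precision = 1/σ₀² + n/σ²; posterior mean is the precision-weighted average of μ₀ and x̄.
σ₀² = 37.57² = 1411.5049, σ² = 17.11² = 292.7521; σ² + n·σ₀² = 292.7521 + 10·1411.5049 = 14407.8011.
Posterior precision = 1/σ₀² + n/σ² = 1/1411.5049 + 10/292.7521 = (σ² + n·σ₀²)/(σ₀²σ²) = 14407.8011/(1411.5049·292.7521); posterior variance σₙ² = σ₀²σ²/(σ² + n·σ₀²) = 1411.5049·292.7521/14407.8011 = 28.680367.

28.680367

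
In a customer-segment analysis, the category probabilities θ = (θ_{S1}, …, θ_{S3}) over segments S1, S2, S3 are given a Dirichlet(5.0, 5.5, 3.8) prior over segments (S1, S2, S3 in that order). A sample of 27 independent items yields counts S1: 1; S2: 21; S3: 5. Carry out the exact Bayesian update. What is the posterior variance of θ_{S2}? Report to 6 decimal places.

0.005436

The Dirichlet prior is conjugate to the Multinomial likelihood: each posterior αⱼ = prior αⱼ + observed count nⱼ.
Posterior concentration: (6.0, 26.5, 8.8), total = 41.3.
Var[θ_j] = α_j(Σα−α_j)/((Σα)²(Σα+1)) = 26.5·14.8/(41.3²·42.3) = 0.005436.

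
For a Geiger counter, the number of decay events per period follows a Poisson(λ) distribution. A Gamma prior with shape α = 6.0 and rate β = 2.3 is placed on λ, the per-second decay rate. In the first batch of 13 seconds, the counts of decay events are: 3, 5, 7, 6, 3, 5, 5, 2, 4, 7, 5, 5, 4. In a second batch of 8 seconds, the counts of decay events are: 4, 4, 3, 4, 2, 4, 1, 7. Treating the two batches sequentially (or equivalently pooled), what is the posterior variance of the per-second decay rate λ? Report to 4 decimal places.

0.1768

With a Gamma(shape α, rate β) prior, the Poisson likelihood is conjugate: the posterior is Gamma(α + ΣXᵢ, β + n).
Batch 1: sum of counts S = 61 over n = 13 seconds.
After batch 1: Gamma(α+S, β+n) = Gamma(6.0+61, 2.3+13) = Gamma(67.0, 15.3).
Batch 2: sum of counts S = 29 over n = 8 seconds.
After batch 2: Gamma(α+S, β+n) = Gamma(67.0+29, 15.3+8) = Gamma(96.0, 23.3).
Var = α/β² = 96.0/23.3² = 0.1768.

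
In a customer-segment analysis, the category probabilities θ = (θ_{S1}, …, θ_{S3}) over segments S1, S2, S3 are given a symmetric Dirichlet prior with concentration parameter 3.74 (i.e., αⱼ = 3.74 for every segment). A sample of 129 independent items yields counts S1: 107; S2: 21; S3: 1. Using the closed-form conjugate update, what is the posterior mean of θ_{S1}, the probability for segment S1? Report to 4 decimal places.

The Dirichlet prior is conjugate to the Multinomial likelihood: each posterior αⱼ = prior αⱼ + observed count nⱼ.
Posterior concentration: (110.74, 24.74, 4.74), total = 140.22.
E[θ_{S1}|data] = α_{S1}/Σα = 110.74/140.22 = 0.7898.

0.7898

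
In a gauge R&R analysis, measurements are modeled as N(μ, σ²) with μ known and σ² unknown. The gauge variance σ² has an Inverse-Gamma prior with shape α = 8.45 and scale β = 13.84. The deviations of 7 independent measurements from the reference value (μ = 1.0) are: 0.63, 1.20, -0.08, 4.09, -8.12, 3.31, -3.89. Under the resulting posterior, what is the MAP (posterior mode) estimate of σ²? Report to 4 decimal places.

With known mean μ and an Inverse-Gamma(α, β) prior on σ², the Normal likelihood is conjugate: posterior is Inv-Gamma(α + n/2, β + Σ(xᵢ−μ)²/2).
Σ(xᵢ−μ)² = (0.63)² + (1.20)² + (-0.08)² + (4.09)² + (-8.12)² + (3.31)² + (-3.89)² = 110.5940.
Posterior: Inv-Gamma(8.45 + 7/2, 13.84 + 110.5940/2) = Inv-Gamma(11.95, 69.13700).
Mode = β/(α+1) = 69.13700/12.95 = 5.3388.

5.3388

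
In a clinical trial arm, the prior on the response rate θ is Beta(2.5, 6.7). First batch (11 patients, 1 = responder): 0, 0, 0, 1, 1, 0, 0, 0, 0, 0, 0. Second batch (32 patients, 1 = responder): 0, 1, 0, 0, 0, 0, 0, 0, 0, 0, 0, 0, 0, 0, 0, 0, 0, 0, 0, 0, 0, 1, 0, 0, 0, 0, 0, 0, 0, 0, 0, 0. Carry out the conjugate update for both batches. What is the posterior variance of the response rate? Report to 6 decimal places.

0.002049

The Beta prior is conjugate to a Binomial/Bernoulli likelihood; the update adds successes to α and failures to β.
After batch 1: Beta(2.5+2, 6.7+9) = Beta(4.5, 15.7).
After batch 2: Beta(4.5+2, 15.7+30) = Beta(6.5, 45.7).
Var = αβ/((α+β)²(α+β+1)) = 6.5·45.7/(52.2²·53.2) = 0.002049.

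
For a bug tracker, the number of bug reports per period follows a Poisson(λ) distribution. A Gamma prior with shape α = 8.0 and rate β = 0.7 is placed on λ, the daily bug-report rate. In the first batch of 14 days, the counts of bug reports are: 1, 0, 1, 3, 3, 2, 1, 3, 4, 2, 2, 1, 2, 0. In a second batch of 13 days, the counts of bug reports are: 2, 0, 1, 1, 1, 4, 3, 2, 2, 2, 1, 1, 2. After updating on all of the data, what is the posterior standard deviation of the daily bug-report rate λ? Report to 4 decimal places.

With a Gamma(shape α, rate β) prior, the Poisson likelihood is conjugate: the posterior is Gamma(α + ΣXᵢ, β + n).
Batch 1: sum of counts S = 25 over n = 14 days.
After batch 1: Gamma(α+S, β+n) = Gamma(8.0+25, 0.7+14) = Gamma(33.0, 14.7).
Batch 2: sum of counts S = 22 over n = 13 days.
After batch 2: Gamma(α+S, β+n) = Gamma(33.0+22, 14.7+13) = Gamma(55.0, 27.7).
SD = √α/β = √55.0/27.7 = 0.2677.

0.2677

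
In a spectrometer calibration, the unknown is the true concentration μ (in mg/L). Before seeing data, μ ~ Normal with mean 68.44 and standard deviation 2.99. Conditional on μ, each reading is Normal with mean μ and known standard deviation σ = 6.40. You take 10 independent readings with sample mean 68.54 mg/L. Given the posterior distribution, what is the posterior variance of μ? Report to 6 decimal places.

2.809019

For Normal data with known variance σ², a Normal(μ₀, σ₀²) prior on μ is conjugate. Posterior precision = 1/σ₀² + n/σ²; posterior mean is the precision-weighted average of μ₀ and x̄.
σ₀² = 2.99² = 8.9401, σ² = 6.40² = 40.96; σ² + n·σ₀² = 40.96 + 10·8.9401 = 130.361.
Posterior precision = 1/σ₀² + n/σ² = 1/8.9401 + 10/40.96 = (σ² + n·σ₀²)/(σ₀²σ²) = 130.361/(8.9401·40.96); posterior variance σₙ² = σ₀²σ²/(σ² + n·σ₀²) = 8.9401·40.96/130.361 = 2.809019.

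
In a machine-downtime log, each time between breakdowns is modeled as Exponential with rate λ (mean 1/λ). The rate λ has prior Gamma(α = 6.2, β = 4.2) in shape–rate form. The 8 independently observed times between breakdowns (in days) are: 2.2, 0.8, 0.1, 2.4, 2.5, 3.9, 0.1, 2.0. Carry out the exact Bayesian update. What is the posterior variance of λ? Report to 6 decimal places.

With a Gamma(shape α, rate β) prior on the exponential rate λ, the posterior after n observations with total T = Σxᵢ is Gamma(α+n, β+T).
Sum of observations T = 14.0 days; n = 8.
Posterior: Gamma(6.2+8, 4.2+14.0) = Gamma(14.2, 18.2).
Var = α/β² = 0.042869.

0.042869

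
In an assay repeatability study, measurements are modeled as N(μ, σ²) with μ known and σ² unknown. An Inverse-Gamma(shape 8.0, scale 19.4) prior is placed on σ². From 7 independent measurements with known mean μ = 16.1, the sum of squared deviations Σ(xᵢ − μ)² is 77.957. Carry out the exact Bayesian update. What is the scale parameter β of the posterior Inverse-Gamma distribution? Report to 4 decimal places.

58.3785

With known mean μ and an Inverse-Gamma(α, β) prior on σ², the Normal likelihood is conjugate: posterior is Inv-Gamma(α + n/2, β + Σ(xᵢ−μ)²/2).
Posterior: Inv-Gamma(8.0 + 7/2, 19.4 + 77.957/2) = Inv-Gamma(11.50, 58.3785).
Posterior β = 58.3785.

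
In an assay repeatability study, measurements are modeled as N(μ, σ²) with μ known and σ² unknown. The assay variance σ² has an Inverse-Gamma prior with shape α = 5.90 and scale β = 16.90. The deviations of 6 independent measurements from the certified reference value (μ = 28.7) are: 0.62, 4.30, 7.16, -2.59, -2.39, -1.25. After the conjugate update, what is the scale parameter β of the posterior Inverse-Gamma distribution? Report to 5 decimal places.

With known mean μ and an Inverse-Gamma(α, β) prior on σ², the Normal likelihood is conjugate: posterior is Inv-Gamma(α + n/2, β + Σ(xᵢ−μ)²/2).
Σ(xᵢ−μ)² = (0.62)² + (4.30)² + (7.16)² + (-2.59)² + (-2.39)² + (-1.25)² = 84.1227.
Posterior: Inv-Gamma(5.90 + 6/2, 16.90 + 84.1227/2) = Inv-Gamma(8.90, 58.96135).
Posterior β = 58.96135.

58.96135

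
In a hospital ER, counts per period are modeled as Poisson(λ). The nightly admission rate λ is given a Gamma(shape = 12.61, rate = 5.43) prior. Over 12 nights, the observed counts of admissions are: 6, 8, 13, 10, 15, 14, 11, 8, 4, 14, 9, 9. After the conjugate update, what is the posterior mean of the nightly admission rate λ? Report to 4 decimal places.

With a Gamma(shape α, rate β) prior, the Poisson likelihood is conjugate: the posterior is Gamma(α + ΣXᵢ, β + n).
Sum of counts S = 121 over n = 12 nights.
Posterior: Gamma(α+S, β+n) = Gamma(12.61+121, 5.43+12) = Gamma(133.61, 17.43).
Posterior mean = α/β = 133.61/17.43 = 7.6655.

7.6655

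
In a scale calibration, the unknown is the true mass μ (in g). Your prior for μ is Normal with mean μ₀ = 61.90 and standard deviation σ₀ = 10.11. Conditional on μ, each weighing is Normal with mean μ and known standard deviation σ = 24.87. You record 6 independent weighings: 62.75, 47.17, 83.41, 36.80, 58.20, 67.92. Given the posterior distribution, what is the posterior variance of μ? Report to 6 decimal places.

51.323632

For Normal data with known variance σ², a Normal(μ₀, σ₀²) prior on μ is conjugate. Posterior precision = 1/σ₀² + n/σ²; posterior mean is the precision-weighted average of μ₀ and x̄.
σ₀² = 10.11² = 102.2121, σ² = 24.87² = 618.5169; σ² + n·σ₀² = 618.5169 + 6·102.2121 = 1231.7895.
Posterior precision = 1/σ₀² + n/σ² = 1/102.2121 + 6/618.5169 = (σ² + n·σ₀²)/(σ₀²σ²) = 1231.7895/(102.2121·618.5169); posterior variance σₙ² = σ₀²σ²/(σ² + n·σ₀²) = 102.2121·618.5169/1231.7895 = 51.323632.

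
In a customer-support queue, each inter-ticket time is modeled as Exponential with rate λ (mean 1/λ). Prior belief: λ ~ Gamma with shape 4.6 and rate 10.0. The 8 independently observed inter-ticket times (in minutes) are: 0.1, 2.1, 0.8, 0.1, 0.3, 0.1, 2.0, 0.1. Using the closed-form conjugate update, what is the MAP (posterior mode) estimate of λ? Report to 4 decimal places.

0.7436

With a Gamma(shape α, rate β) prior on the exponential rate λ, the posterior after n observations with total T = Σxᵢ is Gamma(α+n, β+T).
Sum of observations T = 5.6 minutes; n = 8.
Posterior: Gamma(4.6+8, 10.0+5.6) = Gamma(12.6, 15.6).
Mode = (α−1)/β = 0.7436.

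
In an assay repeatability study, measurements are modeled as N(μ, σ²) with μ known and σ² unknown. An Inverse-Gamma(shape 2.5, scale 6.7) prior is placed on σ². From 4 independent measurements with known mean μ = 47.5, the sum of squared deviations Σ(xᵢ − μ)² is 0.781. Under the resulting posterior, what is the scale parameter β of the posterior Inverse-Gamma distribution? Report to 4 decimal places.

With known mean μ and an Inverse-Gamma(α, β) prior on σ², the Normal likelihood is conjugate: posterior is Inv-Gamma(α + n/2, β + Σ(xᵢ−μ)²/2).
Posterior: Inv-Gamma(2.5 + 4/2, 6.7 + 0.781/2) = Inv-Gamma(4.50, 7.0905).
Posterior β = 7.0905.

7.0905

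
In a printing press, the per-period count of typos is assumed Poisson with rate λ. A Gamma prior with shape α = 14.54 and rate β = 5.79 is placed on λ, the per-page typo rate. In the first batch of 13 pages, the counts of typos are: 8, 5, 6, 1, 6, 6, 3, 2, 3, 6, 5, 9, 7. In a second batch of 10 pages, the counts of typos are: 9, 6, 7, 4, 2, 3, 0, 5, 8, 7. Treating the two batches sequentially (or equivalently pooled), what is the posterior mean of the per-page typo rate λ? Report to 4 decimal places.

With a Gamma(shape α, rate β) prior, the Poisson likelihood is conjugate: the posterior is Gamma(α + ΣXᵢ, β + n).
Batch 1: sum of counts S = 67 over n = 13 pages.
After batch 1: Gamma(α+S, β+n) = Gamma(14.54+67, 5.79+13) = Gamma(81.54, 18.79).
Batch 2: sum of counts S = 51 over n = 10 pages.
After batch 2: Gamma(α+S, β+n) = Gamma(81.54+51, 18.79+10) = Gamma(132.54, 28.79).
Posterior mean = α/β = 132.54/28.79 = 4.6037.

4.6037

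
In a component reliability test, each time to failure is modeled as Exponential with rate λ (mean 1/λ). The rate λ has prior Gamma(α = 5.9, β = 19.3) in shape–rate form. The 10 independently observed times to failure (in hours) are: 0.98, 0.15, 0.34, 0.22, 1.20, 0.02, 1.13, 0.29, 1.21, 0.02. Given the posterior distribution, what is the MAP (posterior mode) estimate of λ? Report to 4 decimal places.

With a Gamma(shape α, rate β) prior on the exponential rate λ, the posterior after n observations with total T = Σxᵢ is Gamma(α+n, β+T).
Sum of observations T = 5.56 hours; n = 10.
Posterior: Gamma(5.9+10, 19.3+5.56) = Gamma(15.9, 24.86).
Mode = (α−1)/β = 0.5994.

0.5994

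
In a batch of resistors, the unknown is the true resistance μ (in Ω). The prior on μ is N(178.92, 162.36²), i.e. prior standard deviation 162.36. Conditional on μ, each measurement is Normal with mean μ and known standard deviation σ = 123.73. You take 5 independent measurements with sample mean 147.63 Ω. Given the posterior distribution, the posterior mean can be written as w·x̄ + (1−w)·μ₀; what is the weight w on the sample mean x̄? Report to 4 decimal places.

0.8959

For Normal data with known variance σ², a Normal(μ₀, σ₀²) prior on μ is conjugate. Posterior precision = 1/σ₀² + n/σ²; posterior mean is the precision-weighted average of μ₀ and x̄.
σ₀² = 162.36² = 26360.7696, σ² = 123.73² = 15309.1129. Prior precision 1/σ₀² = 1/26360.7696; data precision n/σ² = 5/15309.1129.
w = (n/σ²)/(1/σ₀² + n/σ²) = n·σ₀²/(σ² + n·σ₀²) = 5·26360.7696/(15309.1129 + 5·26360.7696) = 131803.848/147112.9609 = 0.8959.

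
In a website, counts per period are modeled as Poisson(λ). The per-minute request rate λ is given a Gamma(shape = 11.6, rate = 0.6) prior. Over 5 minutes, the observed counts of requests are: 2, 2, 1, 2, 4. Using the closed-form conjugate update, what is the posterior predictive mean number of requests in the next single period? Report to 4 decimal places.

4.0357

With a Gamma(shape α, rate β) prior, the Poisson likelihood is conjugate: the posterior is Gamma(α + ΣXᵢ, β + n).
Sum of counts S = 11 over n = 5 minutes.
Posterior: Gamma(α+S, β+n) = Gamma(11.6+11, 0.6+5) = Gamma(22.6, 5.6).
The predictive distribution for one future period is NegBinom with mean α/β = 4.0357.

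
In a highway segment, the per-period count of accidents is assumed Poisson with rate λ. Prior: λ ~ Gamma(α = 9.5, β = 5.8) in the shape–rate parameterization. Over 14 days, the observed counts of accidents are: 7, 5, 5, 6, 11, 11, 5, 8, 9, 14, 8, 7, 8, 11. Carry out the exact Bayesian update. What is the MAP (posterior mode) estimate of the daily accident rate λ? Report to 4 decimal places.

6.2374

With a Gamma(shape α, rate β) prior, the Poisson likelihood is conjugate: the posterior is Gamma(α + ΣXᵢ, β + n).
Sum of counts S = 115 over n = 14 days.
Posterior: Gamma(α+S, β+n) = Gamma(9.5+115, 5.8+14) = Gamma(124.5, 19.8).
Mode of Gamma(α,β) for α≥1 is (α−1)/β = 123.5/19.8 = 6.2374.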